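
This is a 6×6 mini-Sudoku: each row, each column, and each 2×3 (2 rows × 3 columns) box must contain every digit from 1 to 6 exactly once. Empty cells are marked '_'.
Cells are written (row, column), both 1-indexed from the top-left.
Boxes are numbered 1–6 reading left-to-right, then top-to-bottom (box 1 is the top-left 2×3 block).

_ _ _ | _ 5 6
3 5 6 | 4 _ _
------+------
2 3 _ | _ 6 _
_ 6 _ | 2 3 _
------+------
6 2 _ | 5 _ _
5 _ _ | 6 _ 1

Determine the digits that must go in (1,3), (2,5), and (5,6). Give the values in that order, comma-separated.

For (1,3):
  Consider where 2 can go in box 1.
  (1,1) is out (column 1 already has a 2).
  (1,2) is out (column 2 already has a 2).
  So the only cell in box 1 that can hold 2 is (1,3).
  So (1,3) = 2.
For (2,5):
  Consider where 1 can go in column 5.
  (5,5) is out (box 6 already has a 1).
  (6,5) is out (row 6 already has a 1).
  So the only cell in column 5 that can hold 1 is (2,5).
  So (2,5) = 1.
For (5,6):
  Consider where 3 can go in box 6.
  (5,5) is out (column 5 already has a 3).
  (6,5) is out (column 5 already has a 3).
  So the only cell in box 6 that can hold 3 is (5,6).
  So (5,6) = 3.

2,1,3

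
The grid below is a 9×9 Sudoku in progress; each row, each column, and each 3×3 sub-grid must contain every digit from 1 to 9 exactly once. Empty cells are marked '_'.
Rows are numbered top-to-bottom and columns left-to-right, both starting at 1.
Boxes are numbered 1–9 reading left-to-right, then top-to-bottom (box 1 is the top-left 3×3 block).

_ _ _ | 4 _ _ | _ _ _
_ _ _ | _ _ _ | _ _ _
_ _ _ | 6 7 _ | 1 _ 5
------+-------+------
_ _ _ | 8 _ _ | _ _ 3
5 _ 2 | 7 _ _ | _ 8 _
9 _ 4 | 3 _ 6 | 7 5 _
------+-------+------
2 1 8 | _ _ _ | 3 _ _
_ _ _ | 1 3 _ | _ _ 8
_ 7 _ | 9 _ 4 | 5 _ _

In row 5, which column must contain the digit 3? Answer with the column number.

2

Consider where 3 can go in row 5.
R5C5 is out (column 5 already has a 3).
R5C6 is out (box 5 already has a 3).
R5C7 is out (column 7 already has a 3).
R5C9 is out (column 9 already has a 3).
So the only cell in row 5 that can hold 3 is R5C2.
That is column 2.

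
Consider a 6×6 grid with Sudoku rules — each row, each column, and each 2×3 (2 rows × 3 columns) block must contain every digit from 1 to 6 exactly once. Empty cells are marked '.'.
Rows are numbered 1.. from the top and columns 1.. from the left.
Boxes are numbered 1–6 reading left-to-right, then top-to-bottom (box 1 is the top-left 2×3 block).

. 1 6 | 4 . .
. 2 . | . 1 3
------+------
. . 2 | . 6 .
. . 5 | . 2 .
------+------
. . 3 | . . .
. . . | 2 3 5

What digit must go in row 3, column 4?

5

Cell row 3, column 4 itself could take any of {1, 3, 5} by direct elimination.
Consider where 5 can go in box 4.
row 3, column 6 is out (column 6 already has a 5).
row 4, column 4 is out (row 4 already has a 5).
row 4, column 6 is out (row 4 already has a 5).
So the only cell in box 4 that can hold 5 is row 3, column 4.
Therefore row 3, column 4 = 5.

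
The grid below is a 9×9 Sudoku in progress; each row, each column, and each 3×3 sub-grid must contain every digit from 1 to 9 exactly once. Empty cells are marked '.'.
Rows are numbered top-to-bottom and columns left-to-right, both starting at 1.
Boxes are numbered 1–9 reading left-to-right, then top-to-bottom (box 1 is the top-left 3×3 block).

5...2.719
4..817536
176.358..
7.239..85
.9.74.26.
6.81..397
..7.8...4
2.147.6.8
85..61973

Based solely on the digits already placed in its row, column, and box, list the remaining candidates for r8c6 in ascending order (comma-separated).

Row 8 already contains {1, 2, 4, 6, 7, 8}.
Column 6 already contains {1, 5, 7}.
Its 3×3 block (box 8) already contains {1, 4, 6, 7, 8}.
Removing those from 1–9 leaves {3, 9} as the candidates for r8c6.

3,9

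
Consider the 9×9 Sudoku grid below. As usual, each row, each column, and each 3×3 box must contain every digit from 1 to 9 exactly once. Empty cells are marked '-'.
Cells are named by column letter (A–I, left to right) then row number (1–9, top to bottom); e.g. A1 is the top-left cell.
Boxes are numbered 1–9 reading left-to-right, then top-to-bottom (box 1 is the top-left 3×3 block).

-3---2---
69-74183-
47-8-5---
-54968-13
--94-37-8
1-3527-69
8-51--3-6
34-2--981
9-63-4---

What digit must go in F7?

9

Row 7 already contains {1, 3, 5, 6, 8}.
Column F already contains {1, 2, 3, 4, 5, 7, 8}.
Its 3×3 block (box 8) already contains {1, 2, 3, 4}.
The only value from 1–9 not eliminated is 9, so F7 = 9.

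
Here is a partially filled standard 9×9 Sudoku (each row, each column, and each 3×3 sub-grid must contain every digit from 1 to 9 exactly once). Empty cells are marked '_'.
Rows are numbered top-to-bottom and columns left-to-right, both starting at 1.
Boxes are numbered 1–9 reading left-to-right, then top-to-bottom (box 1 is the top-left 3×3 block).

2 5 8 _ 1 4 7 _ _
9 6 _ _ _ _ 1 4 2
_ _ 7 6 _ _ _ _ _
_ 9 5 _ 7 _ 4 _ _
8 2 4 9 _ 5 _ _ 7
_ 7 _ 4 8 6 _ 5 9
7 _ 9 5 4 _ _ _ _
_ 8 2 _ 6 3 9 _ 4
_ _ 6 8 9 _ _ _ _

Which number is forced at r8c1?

5

Cell r8c1 itself could take any of {1, 5} by direct elimination.
Consider where 5 can go in row 8.
r8c4 is out (column 4 already has a 5).
r8c8 is out (column 8 already has a 5).
So the only cell in row 8 that can hold 5 is r8c1.
Therefore r8c1 = 5.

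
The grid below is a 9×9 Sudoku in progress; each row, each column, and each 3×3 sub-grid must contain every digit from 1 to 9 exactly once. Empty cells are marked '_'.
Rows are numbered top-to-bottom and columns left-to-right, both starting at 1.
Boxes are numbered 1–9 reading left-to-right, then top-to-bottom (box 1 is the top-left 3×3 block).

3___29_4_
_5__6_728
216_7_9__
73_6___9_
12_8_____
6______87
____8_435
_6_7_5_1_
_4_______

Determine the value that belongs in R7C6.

6

Cell R7C6 itself could take any of {1, 2, 6} by direct elimination.
Consider where 6 can go in row 7.
R7C1 is out (column 1 already has a 6).
R7C2 is out (column 2 already has a 6).
R7C3 is out (column 3 already has a 6).
R7C4 is out (column 4 already has a 6).
So the only cell in row 7 that can hold 6 is R7C6.
Therefore R7C6 = 6.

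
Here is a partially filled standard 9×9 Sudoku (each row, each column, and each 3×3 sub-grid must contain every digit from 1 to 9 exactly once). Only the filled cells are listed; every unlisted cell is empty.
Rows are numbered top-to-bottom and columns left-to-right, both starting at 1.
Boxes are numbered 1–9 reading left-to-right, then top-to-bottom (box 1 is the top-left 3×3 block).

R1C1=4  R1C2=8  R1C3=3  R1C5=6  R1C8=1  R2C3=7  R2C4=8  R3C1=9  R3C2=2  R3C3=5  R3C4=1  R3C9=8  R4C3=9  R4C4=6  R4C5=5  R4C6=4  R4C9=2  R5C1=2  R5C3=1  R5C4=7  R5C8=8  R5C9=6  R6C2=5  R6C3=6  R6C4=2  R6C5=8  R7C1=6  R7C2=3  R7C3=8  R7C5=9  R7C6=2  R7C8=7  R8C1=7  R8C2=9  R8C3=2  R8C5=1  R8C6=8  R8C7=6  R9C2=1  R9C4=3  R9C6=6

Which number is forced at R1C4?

Cell R1C4 itself could take any of {5, 9} by direct elimination.
Consider where 9 can go in column 4.
R7C4 is out (row 7 already has a 9).
R8C4 is out (row 8 already has a 9).
So the only cell in column 4 that can hold 9 is R1C4.
Therefore R1C4 = 9.

9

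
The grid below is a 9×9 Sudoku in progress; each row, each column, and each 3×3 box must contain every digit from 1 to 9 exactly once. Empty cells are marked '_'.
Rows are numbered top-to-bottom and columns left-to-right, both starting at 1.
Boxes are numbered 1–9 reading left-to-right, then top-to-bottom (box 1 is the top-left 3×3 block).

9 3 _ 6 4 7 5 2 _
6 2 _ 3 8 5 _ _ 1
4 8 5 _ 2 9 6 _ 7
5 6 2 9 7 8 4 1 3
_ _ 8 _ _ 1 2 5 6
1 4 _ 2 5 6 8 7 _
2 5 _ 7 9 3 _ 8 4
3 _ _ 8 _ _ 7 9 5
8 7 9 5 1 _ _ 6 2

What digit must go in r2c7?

Row 2 already contains {1, 2, 3, 5, 6, 8}.
Column 7 already contains {2, 4, 5, 6, 7, 8}.
Its 3×3 block (box 3) already contains {1, 2, 5, 6, 7}.
The only value from 1–9 not eliminated is 9, so r2c7 = 9.

9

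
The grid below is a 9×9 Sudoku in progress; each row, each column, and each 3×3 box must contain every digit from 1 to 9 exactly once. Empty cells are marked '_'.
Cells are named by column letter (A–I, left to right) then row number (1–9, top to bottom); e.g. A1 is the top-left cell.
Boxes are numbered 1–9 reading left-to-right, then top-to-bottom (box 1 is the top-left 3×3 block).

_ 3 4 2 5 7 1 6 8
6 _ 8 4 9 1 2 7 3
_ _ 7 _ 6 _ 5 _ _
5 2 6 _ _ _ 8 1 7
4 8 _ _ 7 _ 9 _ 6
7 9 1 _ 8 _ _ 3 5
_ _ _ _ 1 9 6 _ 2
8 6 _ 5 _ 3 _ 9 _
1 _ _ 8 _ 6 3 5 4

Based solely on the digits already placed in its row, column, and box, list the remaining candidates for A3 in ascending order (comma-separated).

Row 3 already contains {5, 6, 7}.
Column A already contains {1, 4, 5, 6, 7, 8}.
Its 3×3 block (box 1) already contains {3, 4, 6, 7, 8}.
Removing those from 1–9 leaves {2, 9} as the candidates for A3.

2,9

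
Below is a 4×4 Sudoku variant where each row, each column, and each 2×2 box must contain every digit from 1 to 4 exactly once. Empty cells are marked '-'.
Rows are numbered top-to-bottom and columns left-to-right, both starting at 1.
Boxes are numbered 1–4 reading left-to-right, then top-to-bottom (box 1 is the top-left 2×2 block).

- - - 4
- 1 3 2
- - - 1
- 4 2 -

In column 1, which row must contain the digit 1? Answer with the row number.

Consider where 1 can go in column 1.
r1c1 is out (box 1 already has a 1).
r2c1 is out (row 2 already has a 1).
r3c1 is out (row 3 already has a 1).
So the only cell in column 1 that can hold 1 is r4c1.
That is row 4.

4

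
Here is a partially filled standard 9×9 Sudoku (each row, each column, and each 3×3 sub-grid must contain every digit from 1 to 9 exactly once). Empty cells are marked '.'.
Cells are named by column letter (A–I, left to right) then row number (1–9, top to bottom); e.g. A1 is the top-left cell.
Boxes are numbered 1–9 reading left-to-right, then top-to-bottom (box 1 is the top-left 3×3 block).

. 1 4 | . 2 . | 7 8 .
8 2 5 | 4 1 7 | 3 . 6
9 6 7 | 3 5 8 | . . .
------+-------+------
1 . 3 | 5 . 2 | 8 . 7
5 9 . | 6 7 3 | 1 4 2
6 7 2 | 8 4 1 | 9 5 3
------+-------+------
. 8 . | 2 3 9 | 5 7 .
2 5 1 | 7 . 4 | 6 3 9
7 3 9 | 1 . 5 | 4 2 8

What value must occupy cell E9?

6

Row 9 already contains {1, 2, 3, 4, 5, 7, 8, 9}.
Column E already contains {1, 2, 3, 4, 5, 7}.
Its 3×3 block (box 8) already contains {1, 2, 3, 4, 5, 7, 9}.
The only value from 1–9 not eliminated is 6, so E9 = 6.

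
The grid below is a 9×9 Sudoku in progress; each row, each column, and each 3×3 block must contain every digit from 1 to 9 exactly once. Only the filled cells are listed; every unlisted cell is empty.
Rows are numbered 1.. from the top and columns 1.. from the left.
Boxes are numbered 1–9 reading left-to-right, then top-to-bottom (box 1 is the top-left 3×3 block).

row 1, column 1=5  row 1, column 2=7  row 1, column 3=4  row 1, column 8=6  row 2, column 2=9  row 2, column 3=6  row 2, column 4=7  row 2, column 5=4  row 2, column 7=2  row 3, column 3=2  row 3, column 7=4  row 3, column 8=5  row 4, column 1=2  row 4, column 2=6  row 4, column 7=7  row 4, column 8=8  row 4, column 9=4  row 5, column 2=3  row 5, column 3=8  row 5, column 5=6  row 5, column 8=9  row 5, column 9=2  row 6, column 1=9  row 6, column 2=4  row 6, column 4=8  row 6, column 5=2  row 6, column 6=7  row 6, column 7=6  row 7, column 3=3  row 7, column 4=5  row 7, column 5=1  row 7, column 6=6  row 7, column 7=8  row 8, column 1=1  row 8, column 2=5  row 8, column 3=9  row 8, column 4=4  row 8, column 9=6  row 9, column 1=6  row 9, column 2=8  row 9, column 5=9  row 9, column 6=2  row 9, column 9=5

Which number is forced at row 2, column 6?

5

Cell row 2, column 6 itself could take any of {1, 3, 5, 8} by direct elimination.
Consider where 5 can go in row 2.
row 2, column 1 is out (column 1 already has a 5).
row 2, column 8 is out (column 8 already has a 5).
row 2, column 9 is out (column 9 already has a 5).
So the only cell in row 2 that can hold 5 is row 2, column 6.
Therefore row 2, column 6 = 5.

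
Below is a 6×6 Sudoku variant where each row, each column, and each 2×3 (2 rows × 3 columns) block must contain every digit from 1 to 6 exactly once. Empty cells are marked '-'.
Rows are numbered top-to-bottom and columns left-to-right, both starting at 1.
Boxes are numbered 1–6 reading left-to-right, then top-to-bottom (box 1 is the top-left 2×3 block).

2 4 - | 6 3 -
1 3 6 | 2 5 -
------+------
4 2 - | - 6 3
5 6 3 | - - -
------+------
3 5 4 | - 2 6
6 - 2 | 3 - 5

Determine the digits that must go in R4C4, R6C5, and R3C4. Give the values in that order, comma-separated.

For R4C4:
  Consider where 4 can go in column 4.
  R3C4 is out (row 3 already has a 4).
  R5C4 is out (row 5 already has a 4).
  So the only cell in column 4 that can hold 4 is R4C4.
  So R4C4 = 4.
For R6C5:
  Consider where 4 can go in box 6.
  R5C4 is out (row 5 already has a 4).
  So the only cell in box 6 that can hold 4 is R6C5.
  So R6C5 = 4.
For R3C4:
  Consider where 5 can go in column 4.
  R4C4 is out (row 4 already has a 5).
  R5C4 is out (row 5 already has a 5).
  So the only cell in column 4 that can hold 5 is R3C4.
  So R3C4 = 5.

4,4,5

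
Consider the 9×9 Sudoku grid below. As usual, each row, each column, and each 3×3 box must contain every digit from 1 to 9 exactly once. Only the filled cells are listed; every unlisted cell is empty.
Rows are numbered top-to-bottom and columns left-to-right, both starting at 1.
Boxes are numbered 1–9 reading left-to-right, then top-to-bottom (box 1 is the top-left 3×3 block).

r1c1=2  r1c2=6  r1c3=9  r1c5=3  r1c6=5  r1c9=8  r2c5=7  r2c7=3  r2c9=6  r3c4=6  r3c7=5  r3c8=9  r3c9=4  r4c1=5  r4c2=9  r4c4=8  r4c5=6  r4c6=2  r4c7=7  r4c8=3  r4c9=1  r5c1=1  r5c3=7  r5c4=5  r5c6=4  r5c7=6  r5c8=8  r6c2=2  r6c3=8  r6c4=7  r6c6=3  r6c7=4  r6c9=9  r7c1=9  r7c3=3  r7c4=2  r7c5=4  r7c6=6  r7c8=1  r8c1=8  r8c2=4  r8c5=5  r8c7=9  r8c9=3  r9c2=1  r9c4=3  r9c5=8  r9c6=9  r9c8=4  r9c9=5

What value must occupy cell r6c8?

5

Row 6 already contains {2, 3, 4, 7, 8, 9}.
Column 8 already contains {1, 3, 4, 8, 9}.
Its 3×3 block (box 6) already contains {1, 3, 4, 6, 7, 8, 9}.
The only value from 1–9 not eliminated is 5, so r6c8 = 5.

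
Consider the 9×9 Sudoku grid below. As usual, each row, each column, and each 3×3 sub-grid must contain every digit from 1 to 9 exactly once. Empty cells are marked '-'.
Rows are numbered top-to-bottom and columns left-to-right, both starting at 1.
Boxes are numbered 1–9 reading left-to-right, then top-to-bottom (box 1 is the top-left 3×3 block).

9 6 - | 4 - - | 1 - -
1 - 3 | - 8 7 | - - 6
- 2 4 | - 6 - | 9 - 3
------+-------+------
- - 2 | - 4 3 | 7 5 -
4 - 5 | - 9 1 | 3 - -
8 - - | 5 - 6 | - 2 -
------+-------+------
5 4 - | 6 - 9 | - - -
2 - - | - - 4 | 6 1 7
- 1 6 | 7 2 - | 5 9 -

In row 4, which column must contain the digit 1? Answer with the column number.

9

Consider where 1 can go in row 4.
R4C1 is out (column 1 already has a 1).
R4C2 is out (column 2 already has a 1).
R4C4 is out (box 5 already has a 1).
So the only cell in row 4 that can hold 1 is R4C9.
That is column 9.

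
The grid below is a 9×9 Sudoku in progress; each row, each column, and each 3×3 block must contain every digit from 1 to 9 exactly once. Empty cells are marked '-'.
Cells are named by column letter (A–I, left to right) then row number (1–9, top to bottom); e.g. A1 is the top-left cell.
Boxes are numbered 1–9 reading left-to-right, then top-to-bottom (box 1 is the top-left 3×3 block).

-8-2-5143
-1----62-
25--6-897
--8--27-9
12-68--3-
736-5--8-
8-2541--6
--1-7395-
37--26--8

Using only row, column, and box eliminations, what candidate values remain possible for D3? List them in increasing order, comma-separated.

1,3,4

Row 3 already contains {2, 5, 6, 7, 8, 9}.
Column D already contains {2, 5, 6}.
Its 3×3 block (box 2) already contains {2, 5, 6}.
Removing those from 1–9 leaves {1, 3, 4} as the candidates for D3.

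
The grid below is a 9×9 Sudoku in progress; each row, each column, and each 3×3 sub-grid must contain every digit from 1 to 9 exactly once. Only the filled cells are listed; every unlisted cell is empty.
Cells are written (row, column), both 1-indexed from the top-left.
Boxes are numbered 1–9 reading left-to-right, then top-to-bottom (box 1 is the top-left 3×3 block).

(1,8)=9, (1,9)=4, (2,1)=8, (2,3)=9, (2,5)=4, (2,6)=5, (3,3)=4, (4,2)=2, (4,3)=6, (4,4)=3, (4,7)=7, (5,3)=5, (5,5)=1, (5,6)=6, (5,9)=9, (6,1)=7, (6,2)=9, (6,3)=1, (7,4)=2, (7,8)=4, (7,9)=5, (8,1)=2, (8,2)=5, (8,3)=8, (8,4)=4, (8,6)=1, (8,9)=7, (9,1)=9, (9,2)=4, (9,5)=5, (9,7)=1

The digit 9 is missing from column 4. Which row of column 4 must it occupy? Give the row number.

3

Consider where 9 can go in column 4.
(1,4) is out (row 1 already has a 9).
(2,4) is out (row 2 already has a 9).
(5,4) is out (row 5 already has a 9).
(6,4) is out (row 6 already has a 9).
(9,4) is out (row 9 already has a 9).
So the only cell in column 4 that can hold 9 is (3,4).
That is row 3.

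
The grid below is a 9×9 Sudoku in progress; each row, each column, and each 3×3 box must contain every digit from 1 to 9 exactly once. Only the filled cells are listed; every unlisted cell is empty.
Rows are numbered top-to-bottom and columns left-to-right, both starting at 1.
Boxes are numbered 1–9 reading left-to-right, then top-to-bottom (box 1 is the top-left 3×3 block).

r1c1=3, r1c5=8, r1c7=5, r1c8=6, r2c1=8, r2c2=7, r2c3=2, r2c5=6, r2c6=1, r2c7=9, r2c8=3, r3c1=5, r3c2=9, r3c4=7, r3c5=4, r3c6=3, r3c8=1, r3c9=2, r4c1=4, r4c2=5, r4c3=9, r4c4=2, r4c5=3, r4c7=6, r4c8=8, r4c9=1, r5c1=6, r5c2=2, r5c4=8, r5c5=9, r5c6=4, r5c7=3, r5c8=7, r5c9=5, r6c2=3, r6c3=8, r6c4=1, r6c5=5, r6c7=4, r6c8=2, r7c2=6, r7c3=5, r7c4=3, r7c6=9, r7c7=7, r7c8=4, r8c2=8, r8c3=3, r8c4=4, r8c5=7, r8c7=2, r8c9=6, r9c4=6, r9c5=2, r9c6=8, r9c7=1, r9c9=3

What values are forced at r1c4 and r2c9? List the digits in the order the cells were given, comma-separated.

9,4

For r1c4:
  Row 1 already contains {3, 5, 6, 8}.
  Column 4 already contains {1, 2, 3, 4, 6, 7, 8}.
  Its 3×3 block (box 2) already contains {1, 3, 4, 6, 7, 8}.
  The only value from 1–9 not eliminated is 9, so r1c4 = 9.
For r2c9:
  Row 2 already contains {1, 2, 3, 6, 7, 8, 9}.
  Column 9 already contains {1, 2, 3, 5, 6}.
  Its 3×3 block (box 3) already contains {1, 2, 3, 5, 6, 9}.
  The only value from 1–9 not eliminated is 4, so r2c9 = 4.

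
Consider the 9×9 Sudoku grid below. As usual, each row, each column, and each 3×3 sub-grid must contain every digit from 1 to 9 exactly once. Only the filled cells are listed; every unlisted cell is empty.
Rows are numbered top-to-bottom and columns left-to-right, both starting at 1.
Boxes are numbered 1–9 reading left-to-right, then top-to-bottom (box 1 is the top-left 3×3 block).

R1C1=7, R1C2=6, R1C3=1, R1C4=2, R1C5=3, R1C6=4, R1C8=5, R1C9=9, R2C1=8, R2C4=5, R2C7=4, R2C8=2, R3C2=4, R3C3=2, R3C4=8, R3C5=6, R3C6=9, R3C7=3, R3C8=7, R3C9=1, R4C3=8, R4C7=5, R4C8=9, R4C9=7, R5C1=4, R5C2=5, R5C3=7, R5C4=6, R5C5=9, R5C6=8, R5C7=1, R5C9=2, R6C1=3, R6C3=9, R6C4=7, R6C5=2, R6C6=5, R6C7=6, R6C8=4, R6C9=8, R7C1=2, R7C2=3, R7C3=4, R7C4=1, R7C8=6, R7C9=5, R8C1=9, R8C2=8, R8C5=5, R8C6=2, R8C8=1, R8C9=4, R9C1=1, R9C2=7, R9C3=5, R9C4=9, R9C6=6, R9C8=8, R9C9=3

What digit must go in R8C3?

Row 8 already contains {1, 2, 4, 5, 8, 9}.
Column 3 already contains {1, 2, 4, 5, 7, 8, 9}.
Its 3×3 block (box 7) already contains {1, 2, 3, 4, 5, 7, 8, 9}.
The only value from 1–9 not eliminated is 6, so R8C3 = 6.

6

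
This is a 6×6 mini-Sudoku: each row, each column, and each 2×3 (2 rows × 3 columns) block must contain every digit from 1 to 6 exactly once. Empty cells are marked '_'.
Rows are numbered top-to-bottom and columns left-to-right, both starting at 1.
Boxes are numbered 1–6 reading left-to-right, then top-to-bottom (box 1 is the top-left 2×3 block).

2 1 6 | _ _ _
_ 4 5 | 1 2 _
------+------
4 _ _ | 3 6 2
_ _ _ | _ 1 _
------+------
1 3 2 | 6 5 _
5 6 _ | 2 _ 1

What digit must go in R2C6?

6

Cell R2C6 itself could take any of {3, 6} by direct elimination.
Consider where 6 can go in column 6.
R1C6 is out (row 1 already has a 6).
R4C6 is out (box 4 already has a 6).
R5C6 is out (row 5 already has a 6).
So the only cell in column 6 that can hold 6 is R2C6.
Therefore R2C6 = 6.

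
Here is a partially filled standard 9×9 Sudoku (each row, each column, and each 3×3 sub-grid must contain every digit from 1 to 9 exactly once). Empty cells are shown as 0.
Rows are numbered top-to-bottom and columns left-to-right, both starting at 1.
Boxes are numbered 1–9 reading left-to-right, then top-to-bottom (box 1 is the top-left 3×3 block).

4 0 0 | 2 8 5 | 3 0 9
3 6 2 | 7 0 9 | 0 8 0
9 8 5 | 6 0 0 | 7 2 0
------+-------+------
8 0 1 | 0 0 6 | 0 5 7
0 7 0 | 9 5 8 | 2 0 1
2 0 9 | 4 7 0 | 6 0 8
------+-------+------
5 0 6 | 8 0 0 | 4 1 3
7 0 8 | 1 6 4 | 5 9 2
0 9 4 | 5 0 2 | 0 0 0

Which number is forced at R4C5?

2

Cell R4C5 itself could take any of {2, 3} by direct elimination.
Consider where 2 can go in box 5.
R4C4 is out (column 4 already has a 2).
R6C6 is out (row 6 already has a 2).
So the only cell in box 5 that can hold 2 is R4C5.
Therefore R4C5 = 2.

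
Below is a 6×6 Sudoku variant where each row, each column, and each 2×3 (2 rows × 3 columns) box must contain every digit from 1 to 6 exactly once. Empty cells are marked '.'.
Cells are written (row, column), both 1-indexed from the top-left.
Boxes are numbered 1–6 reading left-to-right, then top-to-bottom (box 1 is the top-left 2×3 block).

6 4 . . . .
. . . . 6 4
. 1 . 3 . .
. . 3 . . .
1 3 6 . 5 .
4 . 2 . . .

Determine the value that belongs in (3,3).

Cell (3,3) itself could take any of {4, 5} by direct elimination.
Consider where 4 can go in box 3.
(3,1) is out (column 1 already has a 4).
(4,1) is out (column 1 already has a 4).
(4,2) is out (column 2 already has a 4).
So the only cell in box 3 that can hold 4 is (3,3).
Therefore (3,3) = 4.

4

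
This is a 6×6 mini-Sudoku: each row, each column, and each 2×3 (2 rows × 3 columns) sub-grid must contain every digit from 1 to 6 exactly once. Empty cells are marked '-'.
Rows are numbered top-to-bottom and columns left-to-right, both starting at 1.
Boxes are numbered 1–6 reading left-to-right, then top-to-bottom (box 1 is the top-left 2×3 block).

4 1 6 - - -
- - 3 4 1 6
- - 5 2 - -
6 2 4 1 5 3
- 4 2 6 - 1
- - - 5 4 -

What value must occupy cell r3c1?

1

Cell r3c1 itself could take any of {1, 3} by direct elimination.
Consider where 1 can go in row 3.
r3c2 is out (column 2 already has a 1).
r3c5 is out (column 5 already has a 1).
r3c6 is out (column 6 already has a 1).
So the only cell in row 3 that can hold 1 is r3c1.
Therefore r3c1 = 1.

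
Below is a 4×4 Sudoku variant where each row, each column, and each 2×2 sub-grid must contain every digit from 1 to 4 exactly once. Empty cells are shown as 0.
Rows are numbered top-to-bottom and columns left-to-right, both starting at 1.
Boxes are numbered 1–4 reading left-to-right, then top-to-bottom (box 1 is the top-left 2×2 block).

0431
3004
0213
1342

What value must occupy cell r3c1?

4

Row 3 already contains {1, 2, 3}.
Column 1 already contains {1, 3}.
Its 2×2 block (box 3) already contains {1, 2, 3}.
The only value from 1–4 not eliminated is 4, so r3c1 = 4.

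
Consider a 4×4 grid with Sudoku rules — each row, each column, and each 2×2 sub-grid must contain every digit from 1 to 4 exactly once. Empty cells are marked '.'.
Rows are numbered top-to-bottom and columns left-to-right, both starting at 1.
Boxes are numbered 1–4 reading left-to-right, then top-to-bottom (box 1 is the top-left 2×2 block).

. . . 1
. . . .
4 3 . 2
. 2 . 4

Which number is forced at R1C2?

Row 1 already contains {1}.
Column 2 already contains {2, 3}.
Its 2×2 block (box 1) already contains {}.
The only value from 1–4 not eliminated is 4, so R1C2 = 4.

4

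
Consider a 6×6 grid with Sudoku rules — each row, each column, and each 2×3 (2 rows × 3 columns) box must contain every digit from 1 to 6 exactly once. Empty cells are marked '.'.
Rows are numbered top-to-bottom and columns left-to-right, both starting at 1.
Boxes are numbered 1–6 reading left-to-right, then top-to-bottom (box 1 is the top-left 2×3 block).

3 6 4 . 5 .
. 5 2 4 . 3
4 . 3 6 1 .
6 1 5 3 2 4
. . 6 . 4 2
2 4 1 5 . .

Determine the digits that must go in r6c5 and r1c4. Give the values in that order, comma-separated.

For r6c5:
  Consider where 3 can go in box 6.
  r5c4 is out (column 4 already has a 3).
  r6c6 is out (column 6 already has a 3).
  So the only cell in box 6 that can hold 3 is r6c5.
  So r6c5 = 3.
For r1c4:
  Consider where 2 can go in row 1.
  r1c6 is out (column 6 already has a 2).
  So the only cell in row 1 that can hold 2 is r1c4.
  So r1c4 = 2.

3,2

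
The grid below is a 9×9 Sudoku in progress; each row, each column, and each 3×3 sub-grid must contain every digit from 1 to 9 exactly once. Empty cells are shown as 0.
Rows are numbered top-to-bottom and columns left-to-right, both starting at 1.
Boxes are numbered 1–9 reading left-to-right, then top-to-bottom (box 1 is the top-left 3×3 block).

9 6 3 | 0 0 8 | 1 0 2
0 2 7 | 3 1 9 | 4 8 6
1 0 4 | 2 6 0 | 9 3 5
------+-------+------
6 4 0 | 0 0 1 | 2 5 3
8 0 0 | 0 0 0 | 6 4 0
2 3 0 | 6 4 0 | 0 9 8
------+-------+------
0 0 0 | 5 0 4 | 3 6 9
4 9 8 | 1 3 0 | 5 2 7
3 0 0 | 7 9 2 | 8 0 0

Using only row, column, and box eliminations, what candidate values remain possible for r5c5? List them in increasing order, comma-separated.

2,5,7

Row 5 already contains {4, 6, 8}.
Column 5 already contains {1, 3, 4, 6, 9}.
Its 3×3 block (box 5) already contains {1, 4, 6}.
Removing those from 1–9 leaves {2, 5, 7} as the candidates for r5c5.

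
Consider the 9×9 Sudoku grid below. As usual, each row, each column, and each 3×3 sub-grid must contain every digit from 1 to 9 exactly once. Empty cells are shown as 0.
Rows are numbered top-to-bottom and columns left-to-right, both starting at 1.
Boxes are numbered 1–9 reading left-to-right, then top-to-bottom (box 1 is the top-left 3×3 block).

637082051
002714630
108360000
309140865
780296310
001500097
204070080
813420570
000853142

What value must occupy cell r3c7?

Cell r3c7 itself could take any of {2, 4, 7, 9} by direct elimination.
Consider where 7 can go in box 3.
r1c7 is out (row 1 already has a 7).
r2c9 is out (row 2 already has a 7).
r3c8 is out (column 8 already has a 7).
r3c9 is out (column 9 already has a 7).
So the only cell in box 3 that can hold 7 is r3c7.
Therefore r3c7 = 7.

7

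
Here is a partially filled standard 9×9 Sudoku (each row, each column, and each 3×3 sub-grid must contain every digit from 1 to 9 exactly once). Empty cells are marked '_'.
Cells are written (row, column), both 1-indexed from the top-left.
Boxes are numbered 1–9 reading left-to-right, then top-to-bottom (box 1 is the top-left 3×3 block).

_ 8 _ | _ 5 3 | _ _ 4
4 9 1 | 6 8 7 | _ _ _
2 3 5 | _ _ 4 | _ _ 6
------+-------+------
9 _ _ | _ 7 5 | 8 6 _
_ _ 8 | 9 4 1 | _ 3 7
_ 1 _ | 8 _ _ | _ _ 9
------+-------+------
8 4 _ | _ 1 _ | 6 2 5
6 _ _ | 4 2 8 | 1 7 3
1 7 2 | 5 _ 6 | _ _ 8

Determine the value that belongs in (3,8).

8

Cell (3,8) itself could take any of {1, 8, 9} by direct elimination.
Consider where 8 can go in row 3.
(3,4) is out (column 4 already has a 8).
(3,5) is out (column 5 already has a 8).
(3,7) is out (column 7 already has a 8).
So the only cell in row 3 that can hold 8 is (3,8).
Therefore (3,8) = 8.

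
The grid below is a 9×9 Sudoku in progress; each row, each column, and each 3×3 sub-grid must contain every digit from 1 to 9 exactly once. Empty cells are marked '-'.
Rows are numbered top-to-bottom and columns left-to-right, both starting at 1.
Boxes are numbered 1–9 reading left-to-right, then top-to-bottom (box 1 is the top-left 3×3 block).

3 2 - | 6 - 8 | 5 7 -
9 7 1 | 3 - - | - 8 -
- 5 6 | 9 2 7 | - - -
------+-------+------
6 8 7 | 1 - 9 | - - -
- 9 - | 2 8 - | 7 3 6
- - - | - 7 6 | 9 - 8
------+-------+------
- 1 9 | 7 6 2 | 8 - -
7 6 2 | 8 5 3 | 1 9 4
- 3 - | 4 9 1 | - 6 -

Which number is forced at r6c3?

Cell r6c3 itself could take any of {3, 4, 5} by direct elimination.
Consider where 3 can go in box 4.
r5c1 is out (row 5 already has a 3).
r5c3 is out (row 5 already has a 3).
r6c1 is out (column 1 already has a 3).
r6c2 is out (column 2 already has a 3).
So the only cell in box 4 that can hold 3 is r6c3.
Therefore r6c3 = 3.

3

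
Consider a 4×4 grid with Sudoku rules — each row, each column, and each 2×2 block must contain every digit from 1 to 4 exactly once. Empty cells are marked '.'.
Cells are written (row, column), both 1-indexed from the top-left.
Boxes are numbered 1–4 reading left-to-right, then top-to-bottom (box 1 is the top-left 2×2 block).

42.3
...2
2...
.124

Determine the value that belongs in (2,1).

1

Cell (2,1) itself could take any of {1, 3} by direct elimination.
Consider where 1 can go in column 1.
(4,1) is out (row 4 already has a 1).
So the only cell in column 1 that can hold 1 is (2,1).
Therefore (2,1) = 1.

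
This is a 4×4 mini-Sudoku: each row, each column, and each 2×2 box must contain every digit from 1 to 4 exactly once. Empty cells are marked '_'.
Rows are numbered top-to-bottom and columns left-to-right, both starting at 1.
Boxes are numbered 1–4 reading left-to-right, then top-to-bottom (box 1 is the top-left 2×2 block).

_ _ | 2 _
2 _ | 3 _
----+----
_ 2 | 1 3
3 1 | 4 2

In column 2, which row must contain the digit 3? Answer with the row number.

Consider where 3 can go in column 2.
R2C2 is out (row 2 already has a 3).
So the only cell in column 2 that can hold 3 is R1C2.
That is row 1.

1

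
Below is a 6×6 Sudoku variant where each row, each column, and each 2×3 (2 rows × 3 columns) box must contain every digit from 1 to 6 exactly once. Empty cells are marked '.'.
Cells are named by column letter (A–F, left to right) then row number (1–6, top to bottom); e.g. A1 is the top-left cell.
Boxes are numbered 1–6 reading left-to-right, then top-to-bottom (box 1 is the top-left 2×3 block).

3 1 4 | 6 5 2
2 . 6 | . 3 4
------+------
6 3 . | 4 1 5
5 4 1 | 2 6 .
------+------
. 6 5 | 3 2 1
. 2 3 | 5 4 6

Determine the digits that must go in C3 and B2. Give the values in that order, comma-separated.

For C3:
  Row 3 already contains {1, 3, 4, 5, 6}.
  Column C already contains {1, 3, 4, 5, 6}.
  Its 2×3 block (box 3) already contains {1, 3, 4, 5, 6}.
  The only value from 1–6 not eliminated is 2, so C3 = 2.
For B2:
  Row 2 already contains {2, 3, 4, 6}.
  Column B already contains {1, 2, 3, 4, 6}.
  Its 2×3 block (box 1) already contains {1, 2, 3, 4, 6}.
  The only value from 1–6 not eliminated is 5, so B2 = 5.

2,5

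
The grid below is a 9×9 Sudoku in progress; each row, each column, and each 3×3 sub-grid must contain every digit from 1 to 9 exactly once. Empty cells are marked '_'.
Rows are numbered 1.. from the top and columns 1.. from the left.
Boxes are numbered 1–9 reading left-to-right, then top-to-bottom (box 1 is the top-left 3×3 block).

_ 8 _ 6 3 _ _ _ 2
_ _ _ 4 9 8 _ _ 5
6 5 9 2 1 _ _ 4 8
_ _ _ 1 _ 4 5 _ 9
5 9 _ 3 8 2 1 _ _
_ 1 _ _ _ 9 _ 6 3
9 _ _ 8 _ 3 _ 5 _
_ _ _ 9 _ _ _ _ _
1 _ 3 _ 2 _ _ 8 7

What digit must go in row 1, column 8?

Cell row 1, column 8 itself could take any of {1, 7, 9} by direct elimination.
Consider where 9 can go in column 8.
row 2, column 8 is out (row 2 already has a 9).
row 4, column 8 is out (row 4 already has a 9).
row 5, column 8 is out (row 5 already has a 9).
row 8, column 8 is out (row 8 already has a 9).
So the only cell in column 8 that can hold 9 is row 1, column 8.
Therefore row 1, column 8 = 9.

9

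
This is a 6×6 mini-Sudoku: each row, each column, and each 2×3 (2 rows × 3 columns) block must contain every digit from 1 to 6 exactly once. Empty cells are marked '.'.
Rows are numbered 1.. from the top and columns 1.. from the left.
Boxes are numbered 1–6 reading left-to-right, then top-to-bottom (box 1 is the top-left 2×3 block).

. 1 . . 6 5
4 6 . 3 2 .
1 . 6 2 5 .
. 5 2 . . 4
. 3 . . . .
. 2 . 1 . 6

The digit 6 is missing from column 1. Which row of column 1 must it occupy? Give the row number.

5

Consider where 6 can go in column 1.
row 1, column 1 is out (row 1 already has a 6).
row 4, column 1 is out (box 3 already has a 6).
row 6, column 1 is out (row 6 already has a 6).
So the only cell in column 1 that can hold 6 is row 5, column 1.
That is row 5.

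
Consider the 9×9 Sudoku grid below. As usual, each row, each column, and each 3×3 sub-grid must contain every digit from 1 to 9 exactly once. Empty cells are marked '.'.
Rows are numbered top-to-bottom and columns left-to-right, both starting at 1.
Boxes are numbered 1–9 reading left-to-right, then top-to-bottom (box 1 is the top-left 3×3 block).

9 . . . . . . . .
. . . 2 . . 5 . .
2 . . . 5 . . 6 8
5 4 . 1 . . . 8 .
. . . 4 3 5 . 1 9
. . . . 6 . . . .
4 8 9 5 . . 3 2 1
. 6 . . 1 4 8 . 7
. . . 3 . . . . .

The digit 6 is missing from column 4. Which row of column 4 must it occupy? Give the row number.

Consider where 6 can go in column 4.
R3C4 is out (row 3 already has a 6).
R6C4 is out (row 6 already has a 6).
R8C4 is out (row 8 already has a 6).
So the only cell in column 4 that can hold 6 is R1C4.
That is row 1.

1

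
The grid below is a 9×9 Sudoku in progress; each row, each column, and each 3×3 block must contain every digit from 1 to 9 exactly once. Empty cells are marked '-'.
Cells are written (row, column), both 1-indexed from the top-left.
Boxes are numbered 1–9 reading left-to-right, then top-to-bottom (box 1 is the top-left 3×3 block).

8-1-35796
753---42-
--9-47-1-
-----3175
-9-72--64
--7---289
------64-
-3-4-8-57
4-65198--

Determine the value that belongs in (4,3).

4

Cell (4,3) itself could take any of {2, 4, 8} by direct elimination.
Consider where 4 can go in column 3.
(5,3) is out (row 5 already has a 4).
(7,3) is out (row 7 already has a 4).
(8,3) is out (row 8 already has a 4).
So the only cell in column 3 that can hold 4 is (4,3).
Therefore (4,3) = 4.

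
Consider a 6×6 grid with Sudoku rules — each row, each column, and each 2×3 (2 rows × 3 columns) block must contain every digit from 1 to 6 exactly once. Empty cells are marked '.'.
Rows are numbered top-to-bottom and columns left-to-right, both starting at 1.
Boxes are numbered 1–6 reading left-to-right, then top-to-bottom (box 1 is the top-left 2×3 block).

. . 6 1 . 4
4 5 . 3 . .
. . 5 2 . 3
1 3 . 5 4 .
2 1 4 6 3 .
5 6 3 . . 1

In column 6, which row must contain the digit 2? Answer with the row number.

2

Consider where 2 can go in column 6.
R4C6 is out (box 4 already has a 2).
R5C6 is out (row 5 already has a 2).
So the only cell in column 6 that can hold 2 is R2C6.
That is row 2.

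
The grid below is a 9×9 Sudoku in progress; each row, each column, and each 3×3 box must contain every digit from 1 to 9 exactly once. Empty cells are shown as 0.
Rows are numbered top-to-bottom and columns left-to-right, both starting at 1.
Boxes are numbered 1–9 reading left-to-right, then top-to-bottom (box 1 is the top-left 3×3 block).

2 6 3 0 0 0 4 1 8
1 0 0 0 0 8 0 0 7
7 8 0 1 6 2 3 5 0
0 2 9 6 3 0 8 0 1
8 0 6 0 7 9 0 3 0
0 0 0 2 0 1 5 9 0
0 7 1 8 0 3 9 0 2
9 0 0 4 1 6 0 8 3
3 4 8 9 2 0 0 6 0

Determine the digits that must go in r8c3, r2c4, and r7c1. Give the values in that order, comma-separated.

For r8c3:
  Consider where 2 can go in column 3.
  r2c3 is out (box 1 already has a 2).
  r3c3 is out (row 3 already has a 2).
  r6c3 is out (row 6 already has a 2).
  So the only cell in column 3 that can hold 2 is r8c3.
  So r8c3 = 2.
For r2c4:
  Consider where 3 can go in box 2.
  r1c4 is out (row 1 already has a 3).
  r1c5 is out (row 1 already has a 3).
  r1c6 is out (row 1 already has a 3).
  r2c5 is out (column 5 already has a 3).
  So the only cell in box 2 that can hold 3 is r2c4.
  So r2c4 = 3.
For r7c1:
  Consider where 6 can go in column 1.
  r4c1 is out (row 4 already has a 6).
  r6c1 is out (box 4 already has a 6).
  So the only cell in column 1 that can hold 6 is r7c1.
  So r7c1 = 6.

2,3,6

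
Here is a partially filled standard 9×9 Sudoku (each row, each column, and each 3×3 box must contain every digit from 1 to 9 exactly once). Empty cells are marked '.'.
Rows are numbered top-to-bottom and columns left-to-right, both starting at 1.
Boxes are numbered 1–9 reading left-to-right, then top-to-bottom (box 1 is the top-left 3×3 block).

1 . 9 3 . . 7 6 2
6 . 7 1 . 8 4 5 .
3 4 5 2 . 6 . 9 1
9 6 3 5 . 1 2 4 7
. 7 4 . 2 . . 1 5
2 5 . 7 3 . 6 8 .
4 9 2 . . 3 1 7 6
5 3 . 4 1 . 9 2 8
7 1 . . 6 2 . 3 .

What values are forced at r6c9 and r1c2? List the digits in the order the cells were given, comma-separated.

9,8

For r6c9:
  Row 6 already contains {2, 3, 5, 6, 7, 8}.
  Column 9 already contains {1, 2, 5, 6, 7, 8}.
  Its 3×3 block (box 6) already contains {1, 2, 4, 5, 6, 7, 8}.
  The only value from 1–9 not eliminated is 9, so r6c9 = 9.
For r1c2:
  Row 1 already contains {1, 2, 3, 6, 7, 9}.
  Column 2 already contains {1, 3, 4, 5, 6, 7, 9}.
  Its 3×3 block (box 1) already contains {1, 3, 4, 5, 6, 7, 9}.
  The only value from 1–9 not eliminated is 8, so r1c2 = 8.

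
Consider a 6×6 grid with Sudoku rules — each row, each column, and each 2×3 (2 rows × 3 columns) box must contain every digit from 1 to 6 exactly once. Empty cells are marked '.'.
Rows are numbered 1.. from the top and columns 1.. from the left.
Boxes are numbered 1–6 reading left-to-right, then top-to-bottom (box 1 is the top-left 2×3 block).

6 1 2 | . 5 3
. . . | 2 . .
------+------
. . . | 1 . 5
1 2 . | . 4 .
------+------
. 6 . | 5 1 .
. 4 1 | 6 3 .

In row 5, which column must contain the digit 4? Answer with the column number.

Consider where 4 can go in row 5.
row 5, column 1 is out (box 5 already has a 4).
row 5, column 3 is out (box 5 already has a 4).
So the only cell in row 5 that can hold 4 is row 5, column 6.
That is column 6.

6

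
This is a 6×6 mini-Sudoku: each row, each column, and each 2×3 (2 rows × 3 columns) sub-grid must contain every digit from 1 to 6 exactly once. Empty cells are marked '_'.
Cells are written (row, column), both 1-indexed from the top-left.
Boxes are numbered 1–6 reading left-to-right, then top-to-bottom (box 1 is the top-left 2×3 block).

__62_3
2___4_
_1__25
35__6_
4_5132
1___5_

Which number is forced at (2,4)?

Cell (2,4) itself could take any of {5, 6} by direct elimination.
Consider where 5 can go in box 2.
(1,5) is out (column 5 already has a 5).
(2,6) is out (column 6 already has a 5).
So the only cell in box 2 that can hold 5 is (2,4).
Therefore (2,4) = 5.

5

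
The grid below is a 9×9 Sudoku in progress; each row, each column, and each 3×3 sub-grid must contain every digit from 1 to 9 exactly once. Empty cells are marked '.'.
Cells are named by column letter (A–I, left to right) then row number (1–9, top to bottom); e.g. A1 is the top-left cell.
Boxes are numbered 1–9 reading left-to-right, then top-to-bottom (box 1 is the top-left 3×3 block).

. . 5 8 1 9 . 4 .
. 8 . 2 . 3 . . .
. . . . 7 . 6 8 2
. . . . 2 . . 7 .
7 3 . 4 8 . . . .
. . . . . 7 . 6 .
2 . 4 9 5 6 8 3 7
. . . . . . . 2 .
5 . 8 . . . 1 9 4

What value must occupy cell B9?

6

Cell B9 itself could take any of {6, 7} by direct elimination.
Consider where 6 can go in row 9.
D9 is out (box 8 already has a 6).
E9 is out (box 8 already has a 6).
F9 is out (column F already has a 6).
So the only cell in row 9 that can hold 6 is B9.
Therefore B9 = 6.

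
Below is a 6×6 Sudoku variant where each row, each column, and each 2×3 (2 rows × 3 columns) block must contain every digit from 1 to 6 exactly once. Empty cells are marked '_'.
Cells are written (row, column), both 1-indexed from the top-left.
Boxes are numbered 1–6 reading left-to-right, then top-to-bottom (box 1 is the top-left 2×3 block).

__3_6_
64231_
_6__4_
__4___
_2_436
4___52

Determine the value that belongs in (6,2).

3

Cell (6,2) itself could take any of {1, 3} by direct elimination.
Consider where 3 can go in box 5.
(5,1) is out (row 5 already has a 3).
(5,3) is out (row 5 already has a 3).
(6,3) is out (column 3 already has a 3).
So the only cell in box 5 that can hold 3 is (6,2).
Therefore (6,2) = 3.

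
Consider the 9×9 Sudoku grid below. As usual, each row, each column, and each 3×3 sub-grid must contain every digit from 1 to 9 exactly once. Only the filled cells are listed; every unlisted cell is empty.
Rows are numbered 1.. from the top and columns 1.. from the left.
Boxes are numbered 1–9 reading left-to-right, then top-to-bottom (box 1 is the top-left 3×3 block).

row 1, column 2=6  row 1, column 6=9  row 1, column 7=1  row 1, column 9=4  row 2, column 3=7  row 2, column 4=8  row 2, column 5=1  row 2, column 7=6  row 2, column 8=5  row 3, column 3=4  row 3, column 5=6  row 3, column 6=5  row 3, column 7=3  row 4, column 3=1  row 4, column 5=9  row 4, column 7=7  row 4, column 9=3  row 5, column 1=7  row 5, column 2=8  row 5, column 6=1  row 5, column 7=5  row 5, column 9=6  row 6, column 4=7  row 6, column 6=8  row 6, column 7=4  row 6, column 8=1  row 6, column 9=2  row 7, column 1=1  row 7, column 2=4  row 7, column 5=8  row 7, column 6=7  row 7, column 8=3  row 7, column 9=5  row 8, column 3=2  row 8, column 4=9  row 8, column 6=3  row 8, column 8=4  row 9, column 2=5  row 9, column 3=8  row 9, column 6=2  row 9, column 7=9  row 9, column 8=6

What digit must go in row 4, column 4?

5

Cell row 4, column 4 itself could take any of {2, 4, 5, 6} by direct elimination.
Consider where 5 can go in column 4.
row 1, column 4 is out (box 2 already has a 5).
row 3, column 4 is out (row 3 already has a 5).
row 5, column 4 is out (row 5 already has a 5).
row 7, column 4 is out (row 7 already has a 5).
row 9, column 4 is out (row 9 already has a 5).
So the only cell in column 4 that can hold 5 is row 4, column 4.
Therefore row 4, column 4 = 5.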